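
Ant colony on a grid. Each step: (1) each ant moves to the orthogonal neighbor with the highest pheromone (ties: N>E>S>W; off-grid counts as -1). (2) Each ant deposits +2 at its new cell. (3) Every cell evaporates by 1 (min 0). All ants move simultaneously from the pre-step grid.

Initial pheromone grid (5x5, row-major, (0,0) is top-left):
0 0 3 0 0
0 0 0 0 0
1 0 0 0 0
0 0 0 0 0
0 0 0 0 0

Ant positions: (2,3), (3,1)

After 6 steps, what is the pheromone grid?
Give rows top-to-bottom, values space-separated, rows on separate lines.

After step 1: ants at (1,3),(2,1)
  0 0 2 0 0
  0 0 0 1 0
  0 1 0 0 0
  0 0 0 0 0
  0 0 0 0 0
After step 2: ants at (0,3),(1,1)
  0 0 1 1 0
  0 1 0 0 0
  0 0 0 0 0
  0 0 0 0 0
  0 0 0 0 0
After step 3: ants at (0,2),(0,1)
  0 1 2 0 0
  0 0 0 0 0
  0 0 0 0 0
  0 0 0 0 0
  0 0 0 0 0
After step 4: ants at (0,1),(0,2)
  0 2 3 0 0
  0 0 0 0 0
  0 0 0 0 0
  0 0 0 0 0
  0 0 0 0 0
After step 5: ants at (0,2),(0,1)
  0 3 4 0 0
  0 0 0 0 0
  0 0 0 0 0
  0 0 0 0 0
  0 0 0 0 0
After step 6: ants at (0,1),(0,2)
  0 4 5 0 0
  0 0 0 0 0
  0 0 0 0 0
  0 0 0 0 0
  0 0 0 0 0

0 4 5 0 0
0 0 0 0 0
0 0 0 0 0
0 0 0 0 0
0 0 0 0 0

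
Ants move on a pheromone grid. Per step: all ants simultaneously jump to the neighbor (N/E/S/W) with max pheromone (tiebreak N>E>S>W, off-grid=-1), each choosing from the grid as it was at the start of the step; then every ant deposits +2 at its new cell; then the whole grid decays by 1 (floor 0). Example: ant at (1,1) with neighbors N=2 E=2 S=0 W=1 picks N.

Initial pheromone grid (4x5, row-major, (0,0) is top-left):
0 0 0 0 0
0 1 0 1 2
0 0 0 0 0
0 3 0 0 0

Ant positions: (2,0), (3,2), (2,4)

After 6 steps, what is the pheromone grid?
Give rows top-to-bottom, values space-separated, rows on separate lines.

After step 1: ants at (1,0),(3,1),(1,4)
  0 0 0 0 0
  1 0 0 0 3
  0 0 0 0 0
  0 4 0 0 0
After step 2: ants at (0,0),(2,1),(0,4)
  1 0 0 0 1
  0 0 0 0 2
  0 1 0 0 0
  0 3 0 0 0
After step 3: ants at (0,1),(3,1),(1,4)
  0 1 0 0 0
  0 0 0 0 3
  0 0 0 0 0
  0 4 0 0 0
After step 4: ants at (0,2),(2,1),(0,4)
  0 0 1 0 1
  0 0 0 0 2
  0 1 0 0 0
  0 3 0 0 0
After step 5: ants at (0,3),(3,1),(1,4)
  0 0 0 1 0
  0 0 0 0 3
  0 0 0 0 0
  0 4 0 0 0
After step 6: ants at (0,4),(2,1),(0,4)
  0 0 0 0 3
  0 0 0 0 2
  0 1 0 0 0
  0 3 0 0 0

0 0 0 0 3
0 0 0 0 2
0 1 0 0 0
0 3 0 0 0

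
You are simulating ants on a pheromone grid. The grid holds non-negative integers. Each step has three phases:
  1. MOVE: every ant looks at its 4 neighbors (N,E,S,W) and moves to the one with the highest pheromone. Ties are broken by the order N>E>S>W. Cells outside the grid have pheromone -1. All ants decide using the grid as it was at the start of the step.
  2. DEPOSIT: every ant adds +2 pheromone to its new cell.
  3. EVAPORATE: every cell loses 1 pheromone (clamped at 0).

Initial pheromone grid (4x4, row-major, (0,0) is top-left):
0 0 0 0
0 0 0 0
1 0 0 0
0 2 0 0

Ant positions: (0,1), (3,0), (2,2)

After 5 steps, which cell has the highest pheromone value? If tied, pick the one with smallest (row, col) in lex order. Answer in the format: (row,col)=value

Step 1: ant0:(0,1)->E->(0,2) | ant1:(3,0)->E->(3,1) | ant2:(2,2)->N->(1,2)
  grid max=3 at (3,1)
Step 2: ant0:(0,2)->S->(1,2) | ant1:(3,1)->N->(2,1) | ant2:(1,2)->N->(0,2)
  grid max=2 at (0,2)
Step 3: ant0:(1,2)->N->(0,2) | ant1:(2,1)->S->(3,1) | ant2:(0,2)->S->(1,2)
  grid max=3 at (0,2)
Step 4: ant0:(0,2)->S->(1,2) | ant1:(3,1)->N->(2,1) | ant2:(1,2)->N->(0,2)
  grid max=4 at (0,2)
Step 5: ant0:(1,2)->N->(0,2) | ant1:(2,1)->S->(3,1) | ant2:(0,2)->S->(1,2)
  grid max=5 at (0,2)
Final grid:
  0 0 5 0
  0 0 5 0
  0 0 0 0
  0 3 0 0
Max pheromone 5 at (0,2)

Answer: (0,2)=5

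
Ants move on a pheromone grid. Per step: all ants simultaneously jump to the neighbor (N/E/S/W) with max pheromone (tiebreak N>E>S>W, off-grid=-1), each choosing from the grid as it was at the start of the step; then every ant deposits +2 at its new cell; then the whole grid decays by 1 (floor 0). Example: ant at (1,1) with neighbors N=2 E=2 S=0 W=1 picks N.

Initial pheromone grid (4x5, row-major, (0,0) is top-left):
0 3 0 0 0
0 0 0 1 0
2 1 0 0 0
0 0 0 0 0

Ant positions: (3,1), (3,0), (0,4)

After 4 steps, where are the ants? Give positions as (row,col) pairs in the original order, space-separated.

Step 1: ant0:(3,1)->N->(2,1) | ant1:(3,0)->N->(2,0) | ant2:(0,4)->S->(1,4)
  grid max=3 at (2,0)
Step 2: ant0:(2,1)->W->(2,0) | ant1:(2,0)->E->(2,1) | ant2:(1,4)->N->(0,4)
  grid max=4 at (2,0)
Step 3: ant0:(2,0)->E->(2,1) | ant1:(2,1)->W->(2,0) | ant2:(0,4)->S->(1,4)
  grid max=5 at (2,0)
Step 4: ant0:(2,1)->W->(2,0) | ant1:(2,0)->E->(2,1) | ant2:(1,4)->N->(0,4)
  grid max=6 at (2,0)

(2,0) (2,1) (0,4)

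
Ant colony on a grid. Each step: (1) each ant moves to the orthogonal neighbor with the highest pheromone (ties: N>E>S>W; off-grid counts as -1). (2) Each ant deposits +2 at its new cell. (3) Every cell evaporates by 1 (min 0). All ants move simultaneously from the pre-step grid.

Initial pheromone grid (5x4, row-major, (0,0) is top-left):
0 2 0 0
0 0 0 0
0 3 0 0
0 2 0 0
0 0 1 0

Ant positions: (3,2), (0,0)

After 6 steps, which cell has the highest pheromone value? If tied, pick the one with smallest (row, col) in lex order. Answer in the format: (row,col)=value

Step 1: ant0:(3,2)->W->(3,1) | ant1:(0,0)->E->(0,1)
  grid max=3 at (0,1)
Step 2: ant0:(3,1)->N->(2,1) | ant1:(0,1)->E->(0,2)
  grid max=3 at (2,1)
Step 3: ant0:(2,1)->S->(3,1) | ant1:(0,2)->W->(0,1)
  grid max=3 at (0,1)
Step 4: ant0:(3,1)->N->(2,1) | ant1:(0,1)->E->(0,2)
  grid max=3 at (2,1)
Step 5: ant0:(2,1)->S->(3,1) | ant1:(0,2)->W->(0,1)
  grid max=3 at (0,1)
Step 6: ant0:(3,1)->N->(2,1) | ant1:(0,1)->E->(0,2)
  grid max=3 at (2,1)
Final grid:
  0 2 1 0
  0 0 0 0
  0 3 0 0
  0 2 0 0
  0 0 0 0
Max pheromone 3 at (2,1)

Answer: (2,1)=3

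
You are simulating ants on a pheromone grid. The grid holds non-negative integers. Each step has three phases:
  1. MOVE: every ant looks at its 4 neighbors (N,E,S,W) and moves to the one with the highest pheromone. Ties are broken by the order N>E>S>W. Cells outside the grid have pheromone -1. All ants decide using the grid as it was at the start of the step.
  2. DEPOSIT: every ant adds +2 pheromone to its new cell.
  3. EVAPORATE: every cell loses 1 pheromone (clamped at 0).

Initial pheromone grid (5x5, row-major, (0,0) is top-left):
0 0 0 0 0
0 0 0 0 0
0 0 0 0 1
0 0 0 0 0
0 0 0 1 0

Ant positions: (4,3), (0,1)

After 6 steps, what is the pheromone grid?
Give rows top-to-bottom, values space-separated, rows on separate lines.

After step 1: ants at (3,3),(0,2)
  0 0 1 0 0
  0 0 0 0 0
  0 0 0 0 0
  0 0 0 1 0
  0 0 0 0 0
After step 2: ants at (2,3),(0,3)
  0 0 0 1 0
  0 0 0 0 0
  0 0 0 1 0
  0 0 0 0 0
  0 0 0 0 0
After step 3: ants at (1,3),(0,4)
  0 0 0 0 1
  0 0 0 1 0
  0 0 0 0 0
  0 0 0 0 0
  0 0 0 0 0
After step 4: ants at (0,3),(1,4)
  0 0 0 1 0
  0 0 0 0 1
  0 0 0 0 0
  0 0 0 0 0
  0 0 0 0 0
After step 5: ants at (0,4),(0,4)
  0 0 0 0 3
  0 0 0 0 0
  0 0 0 0 0
  0 0 0 0 0
  0 0 0 0 0
After step 6: ants at (1,4),(1,4)
  0 0 0 0 2
  0 0 0 0 3
  0 0 0 0 0
  0 0 0 0 0
  0 0 0 0 0

0 0 0 0 2
0 0 0 0 3
0 0 0 0 0
0 0 0 0 0
0 0 0 0 0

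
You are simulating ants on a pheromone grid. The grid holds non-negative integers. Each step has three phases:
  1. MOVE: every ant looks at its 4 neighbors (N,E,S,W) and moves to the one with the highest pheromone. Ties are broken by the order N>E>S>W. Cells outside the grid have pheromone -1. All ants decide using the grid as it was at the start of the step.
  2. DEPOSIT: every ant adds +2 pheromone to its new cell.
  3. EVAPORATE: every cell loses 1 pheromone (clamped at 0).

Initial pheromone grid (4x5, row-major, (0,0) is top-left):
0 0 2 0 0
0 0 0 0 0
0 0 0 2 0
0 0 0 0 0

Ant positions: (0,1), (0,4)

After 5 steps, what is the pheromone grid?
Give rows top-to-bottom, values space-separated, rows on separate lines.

After step 1: ants at (0,2),(1,4)
  0 0 3 0 0
  0 0 0 0 1
  0 0 0 1 0
  0 0 0 0 0
After step 2: ants at (0,3),(0,4)
  0 0 2 1 1
  0 0 0 0 0
  0 0 0 0 0
  0 0 0 0 0
After step 3: ants at (0,2),(0,3)
  0 0 3 2 0
  0 0 0 0 0
  0 0 0 0 0
  0 0 0 0 0
After step 4: ants at (0,3),(0,2)
  0 0 4 3 0
  0 0 0 0 0
  0 0 0 0 0
  0 0 0 0 0
After step 5: ants at (0,2),(0,3)
  0 0 5 4 0
  0 0 0 0 0
  0 0 0 0 0
  0 0 0 0 0

0 0 5 4 0
0 0 0 0 0
0 0 0 0 0
0 0 0 0 0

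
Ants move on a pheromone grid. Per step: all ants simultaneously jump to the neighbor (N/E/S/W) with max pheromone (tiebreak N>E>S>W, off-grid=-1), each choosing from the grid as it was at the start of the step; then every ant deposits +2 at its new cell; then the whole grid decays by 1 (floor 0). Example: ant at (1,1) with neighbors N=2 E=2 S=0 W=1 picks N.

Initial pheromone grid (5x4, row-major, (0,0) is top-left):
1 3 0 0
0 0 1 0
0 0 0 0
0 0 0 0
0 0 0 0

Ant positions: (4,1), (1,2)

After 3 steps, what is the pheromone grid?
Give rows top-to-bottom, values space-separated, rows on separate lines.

After step 1: ants at (3,1),(0,2)
  0 2 1 0
  0 0 0 0
  0 0 0 0
  0 1 0 0
  0 0 0 0
After step 2: ants at (2,1),(0,1)
  0 3 0 0
  0 0 0 0
  0 1 0 0
  0 0 0 0
  0 0 0 0
After step 3: ants at (1,1),(0,2)
  0 2 1 0
  0 1 0 0
  0 0 0 0
  0 0 0 0
  0 0 0 0

0 2 1 0
0 1 0 0
0 0 0 0
0 0 0 0
0 0 0 0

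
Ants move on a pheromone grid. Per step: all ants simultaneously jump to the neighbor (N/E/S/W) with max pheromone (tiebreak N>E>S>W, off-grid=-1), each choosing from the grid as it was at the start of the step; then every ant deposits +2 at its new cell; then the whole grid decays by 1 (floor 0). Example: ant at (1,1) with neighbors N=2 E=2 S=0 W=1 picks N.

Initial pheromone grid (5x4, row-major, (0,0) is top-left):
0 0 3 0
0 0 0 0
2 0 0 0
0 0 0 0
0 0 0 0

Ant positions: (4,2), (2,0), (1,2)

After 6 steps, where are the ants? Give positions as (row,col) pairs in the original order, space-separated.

Step 1: ant0:(4,2)->N->(3,2) | ant1:(2,0)->N->(1,0) | ant2:(1,2)->N->(0,2)
  grid max=4 at (0,2)
Step 2: ant0:(3,2)->N->(2,2) | ant1:(1,0)->S->(2,0) | ant2:(0,2)->E->(0,3)
  grid max=3 at (0,2)
Step 3: ant0:(2,2)->N->(1,2) | ant1:(2,0)->N->(1,0) | ant2:(0,3)->W->(0,2)
  grid max=4 at (0,2)
Step 4: ant0:(1,2)->N->(0,2) | ant1:(1,0)->S->(2,0) | ant2:(0,2)->S->(1,2)
  grid max=5 at (0,2)
Step 5: ant0:(0,2)->S->(1,2) | ant1:(2,0)->N->(1,0) | ant2:(1,2)->N->(0,2)
  grid max=6 at (0,2)
Step 6: ant0:(1,2)->N->(0,2) | ant1:(1,0)->S->(2,0) | ant2:(0,2)->S->(1,2)
  grid max=7 at (0,2)

(0,2) (2,0) (1,2)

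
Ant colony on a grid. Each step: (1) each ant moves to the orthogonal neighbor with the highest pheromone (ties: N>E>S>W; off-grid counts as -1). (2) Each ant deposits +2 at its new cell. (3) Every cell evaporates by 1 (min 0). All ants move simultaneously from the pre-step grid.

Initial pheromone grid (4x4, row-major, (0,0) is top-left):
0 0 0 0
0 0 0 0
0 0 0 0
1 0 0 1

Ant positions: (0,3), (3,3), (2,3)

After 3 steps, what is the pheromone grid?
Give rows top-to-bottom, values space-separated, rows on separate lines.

After step 1: ants at (1,3),(2,3),(3,3)
  0 0 0 0
  0 0 0 1
  0 0 0 1
  0 0 0 2
After step 2: ants at (2,3),(3,3),(2,3)
  0 0 0 0
  0 0 0 0
  0 0 0 4
  0 0 0 3
After step 3: ants at (3,3),(2,3),(3,3)
  0 0 0 0
  0 0 0 0
  0 0 0 5
  0 0 0 6

0 0 0 0
0 0 0 0
0 0 0 5
0 0 0 6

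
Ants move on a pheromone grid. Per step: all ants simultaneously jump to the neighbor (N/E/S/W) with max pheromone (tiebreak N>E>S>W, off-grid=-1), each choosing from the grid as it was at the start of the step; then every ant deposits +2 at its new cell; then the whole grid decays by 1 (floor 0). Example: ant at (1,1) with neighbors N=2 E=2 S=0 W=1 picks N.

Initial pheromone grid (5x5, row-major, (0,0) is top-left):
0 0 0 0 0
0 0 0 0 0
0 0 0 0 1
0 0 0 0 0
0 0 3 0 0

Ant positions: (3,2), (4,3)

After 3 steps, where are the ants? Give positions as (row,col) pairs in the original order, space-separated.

Step 1: ant0:(3,2)->S->(4,2) | ant1:(4,3)->W->(4,2)
  grid max=6 at (4,2)
Step 2: ant0:(4,2)->N->(3,2) | ant1:(4,2)->N->(3,2)
  grid max=5 at (4,2)
Step 3: ant0:(3,2)->S->(4,2) | ant1:(3,2)->S->(4,2)
  grid max=8 at (4,2)

(4,2) (4,2)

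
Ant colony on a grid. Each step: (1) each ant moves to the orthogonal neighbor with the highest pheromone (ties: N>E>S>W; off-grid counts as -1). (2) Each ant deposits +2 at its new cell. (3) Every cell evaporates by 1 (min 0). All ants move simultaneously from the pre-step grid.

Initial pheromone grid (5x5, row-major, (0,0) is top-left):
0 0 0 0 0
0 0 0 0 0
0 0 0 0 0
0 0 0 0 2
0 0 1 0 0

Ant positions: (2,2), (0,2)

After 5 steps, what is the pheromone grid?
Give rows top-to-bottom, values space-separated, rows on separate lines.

After step 1: ants at (1,2),(0,3)
  0 0 0 1 0
  0 0 1 0 0
  0 0 0 0 0
  0 0 0 0 1
  0 0 0 0 0
After step 2: ants at (0,2),(0,4)
  0 0 1 0 1
  0 0 0 0 0
  0 0 0 0 0
  0 0 0 0 0
  0 0 0 0 0
After step 3: ants at (0,3),(1,4)
  0 0 0 1 0
  0 0 0 0 1
  0 0 0 0 0
  0 0 0 0 0
  0 0 0 0 0
After step 4: ants at (0,4),(0,4)
  0 0 0 0 3
  0 0 0 0 0
  0 0 0 0 0
  0 0 0 0 0
  0 0 0 0 0
After step 5: ants at (1,4),(1,4)
  0 0 0 0 2
  0 0 0 0 3
  0 0 0 0 0
  0 0 0 0 0
  0 0 0 0 0

0 0 0 0 2
0 0 0 0 3
0 0 0 0 0
0 0 0 0 0
0 0 0 0 0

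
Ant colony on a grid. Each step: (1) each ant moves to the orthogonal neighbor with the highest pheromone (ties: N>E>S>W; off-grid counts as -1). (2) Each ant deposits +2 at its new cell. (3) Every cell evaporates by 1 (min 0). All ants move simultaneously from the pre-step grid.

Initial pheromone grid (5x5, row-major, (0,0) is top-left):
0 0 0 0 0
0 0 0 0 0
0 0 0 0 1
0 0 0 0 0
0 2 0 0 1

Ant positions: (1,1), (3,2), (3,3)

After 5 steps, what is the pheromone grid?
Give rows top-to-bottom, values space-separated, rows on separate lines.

After step 1: ants at (0,1),(2,2),(2,3)
  0 1 0 0 0
  0 0 0 0 0
  0 0 1 1 0
  0 0 0 0 0
  0 1 0 0 0
After step 2: ants at (0,2),(2,3),(2,2)
  0 0 1 0 0
  0 0 0 0 0
  0 0 2 2 0
  0 0 0 0 0
  0 0 0 0 0
After step 3: ants at (0,3),(2,2),(2,3)
  0 0 0 1 0
  0 0 0 0 0
  0 0 3 3 0
  0 0 0 0 0
  0 0 0 0 0
After step 4: ants at (0,4),(2,3),(2,2)
  0 0 0 0 1
  0 0 0 0 0
  0 0 4 4 0
  0 0 0 0 0
  0 0 0 0 0
After step 5: ants at (1,4),(2,2),(2,3)
  0 0 0 0 0
  0 0 0 0 1
  0 0 5 5 0
  0 0 0 0 0
  0 0 0 0 0

0 0 0 0 0
0 0 0 0 1
0 0 5 5 0
0 0 0 0 0
0 0 0 0 0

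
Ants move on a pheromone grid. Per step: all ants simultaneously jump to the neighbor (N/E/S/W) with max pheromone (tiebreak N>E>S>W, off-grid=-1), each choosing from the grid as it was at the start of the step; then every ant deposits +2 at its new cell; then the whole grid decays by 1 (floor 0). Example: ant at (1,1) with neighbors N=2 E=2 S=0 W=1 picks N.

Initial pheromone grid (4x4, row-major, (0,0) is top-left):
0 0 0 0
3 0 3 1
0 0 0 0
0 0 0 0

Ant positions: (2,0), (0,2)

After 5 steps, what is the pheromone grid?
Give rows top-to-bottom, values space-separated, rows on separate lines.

After step 1: ants at (1,0),(1,2)
  0 0 0 0
  4 0 4 0
  0 0 0 0
  0 0 0 0
After step 2: ants at (0,0),(0,2)
  1 0 1 0
  3 0 3 0
  0 0 0 0
  0 0 0 0
After step 3: ants at (1,0),(1,2)
  0 0 0 0
  4 0 4 0
  0 0 0 0
  0 0 0 0
After step 4: ants at (0,0),(0,2)
  1 0 1 0
  3 0 3 0
  0 0 0 0
  0 0 0 0
After step 5: ants at (1,0),(1,2)
  0 0 0 0
  4 0 4 0
  0 0 0 0
  0 0 0 0

0 0 0 0
4 0 4 0
0 0 0 0
0 0 0 0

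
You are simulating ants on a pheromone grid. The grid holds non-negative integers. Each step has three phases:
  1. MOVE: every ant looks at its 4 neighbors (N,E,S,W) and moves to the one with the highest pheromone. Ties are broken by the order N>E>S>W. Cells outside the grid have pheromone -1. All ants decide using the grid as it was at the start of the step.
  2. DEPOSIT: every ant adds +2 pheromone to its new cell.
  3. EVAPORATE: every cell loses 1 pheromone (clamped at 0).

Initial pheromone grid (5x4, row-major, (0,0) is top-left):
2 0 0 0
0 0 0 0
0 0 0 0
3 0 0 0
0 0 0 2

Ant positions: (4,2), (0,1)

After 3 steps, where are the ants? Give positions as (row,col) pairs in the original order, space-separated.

Step 1: ant0:(4,2)->E->(4,3) | ant1:(0,1)->W->(0,0)
  grid max=3 at (0,0)
Step 2: ant0:(4,3)->N->(3,3) | ant1:(0,0)->E->(0,1)
  grid max=2 at (0,0)
Step 3: ant0:(3,3)->S->(4,3) | ant1:(0,1)->W->(0,0)
  grid max=3 at (0,0)

(4,3) (0,0)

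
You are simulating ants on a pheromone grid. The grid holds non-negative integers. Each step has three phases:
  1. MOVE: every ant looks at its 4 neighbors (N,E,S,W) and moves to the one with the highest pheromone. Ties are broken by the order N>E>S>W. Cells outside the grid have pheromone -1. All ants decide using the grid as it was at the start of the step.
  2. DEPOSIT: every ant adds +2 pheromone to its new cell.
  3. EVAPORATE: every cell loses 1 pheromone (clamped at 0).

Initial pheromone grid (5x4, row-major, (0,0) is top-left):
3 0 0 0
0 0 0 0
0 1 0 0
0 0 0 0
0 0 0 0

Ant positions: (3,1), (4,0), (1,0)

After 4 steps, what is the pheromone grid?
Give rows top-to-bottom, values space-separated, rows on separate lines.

After step 1: ants at (2,1),(3,0),(0,0)
  4 0 0 0
  0 0 0 0
  0 2 0 0
  1 0 0 0
  0 0 0 0
After step 2: ants at (1,1),(2,0),(0,1)
  3 1 0 0
  0 1 0 0
  1 1 0 0
  0 0 0 0
  0 0 0 0
After step 3: ants at (0,1),(2,1),(0,0)
  4 2 0 0
  0 0 0 0
  0 2 0 0
  0 0 0 0
  0 0 0 0
After step 4: ants at (0,0),(1,1),(0,1)
  5 3 0 0
  0 1 0 0
  0 1 0 0
  0 0 0 0
  0 0 0 0

5 3 0 0
0 1 0 0
0 1 0 0
0 0 0 0
0 0 0 0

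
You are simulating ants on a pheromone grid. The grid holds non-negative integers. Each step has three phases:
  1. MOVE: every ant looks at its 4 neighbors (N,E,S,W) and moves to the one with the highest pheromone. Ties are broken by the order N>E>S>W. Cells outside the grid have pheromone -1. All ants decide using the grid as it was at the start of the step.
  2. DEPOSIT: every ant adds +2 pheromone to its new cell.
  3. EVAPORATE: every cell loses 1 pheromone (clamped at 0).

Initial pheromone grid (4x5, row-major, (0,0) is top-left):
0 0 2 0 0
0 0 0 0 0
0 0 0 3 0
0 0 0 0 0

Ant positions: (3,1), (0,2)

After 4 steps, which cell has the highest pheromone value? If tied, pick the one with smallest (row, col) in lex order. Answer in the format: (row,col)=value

Step 1: ant0:(3,1)->N->(2,1) | ant1:(0,2)->E->(0,3)
  grid max=2 at (2,3)
Step 2: ant0:(2,1)->N->(1,1) | ant1:(0,3)->W->(0,2)
  grid max=2 at (0,2)
Step 3: ant0:(1,1)->N->(0,1) | ant1:(0,2)->E->(0,3)
  grid max=1 at (0,1)
Step 4: ant0:(0,1)->E->(0,2) | ant1:(0,3)->W->(0,2)
  grid max=4 at (0,2)
Final grid:
  0 0 4 0 0
  0 0 0 0 0
  0 0 0 0 0
  0 0 0 0 0
Max pheromone 4 at (0,2)

Answer: (0,2)=4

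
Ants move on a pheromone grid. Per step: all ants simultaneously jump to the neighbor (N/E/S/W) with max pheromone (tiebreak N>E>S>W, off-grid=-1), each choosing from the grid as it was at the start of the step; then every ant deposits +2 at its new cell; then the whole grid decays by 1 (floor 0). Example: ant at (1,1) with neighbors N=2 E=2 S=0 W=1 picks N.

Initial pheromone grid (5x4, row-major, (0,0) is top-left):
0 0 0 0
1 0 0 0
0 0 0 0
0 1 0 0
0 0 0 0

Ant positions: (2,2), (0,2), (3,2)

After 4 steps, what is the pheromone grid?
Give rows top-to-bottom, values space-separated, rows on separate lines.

After step 1: ants at (1,2),(0,3),(3,1)
  0 0 0 1
  0 0 1 0
  0 0 0 0
  0 2 0 0
  0 0 0 0
After step 2: ants at (0,2),(1,3),(2,1)
  0 0 1 0
  0 0 0 1
  0 1 0 0
  0 1 0 0
  0 0 0 0
After step 3: ants at (0,3),(0,3),(3,1)
  0 0 0 3
  0 0 0 0
  0 0 0 0
  0 2 0 0
  0 0 0 0
After step 4: ants at (1,3),(1,3),(2,1)
  0 0 0 2
  0 0 0 3
  0 1 0 0
  0 1 0 0
  0 0 0 0

0 0 0 2
0 0 0 3
0 1 0 0
0 1 0 0
0 0 0 0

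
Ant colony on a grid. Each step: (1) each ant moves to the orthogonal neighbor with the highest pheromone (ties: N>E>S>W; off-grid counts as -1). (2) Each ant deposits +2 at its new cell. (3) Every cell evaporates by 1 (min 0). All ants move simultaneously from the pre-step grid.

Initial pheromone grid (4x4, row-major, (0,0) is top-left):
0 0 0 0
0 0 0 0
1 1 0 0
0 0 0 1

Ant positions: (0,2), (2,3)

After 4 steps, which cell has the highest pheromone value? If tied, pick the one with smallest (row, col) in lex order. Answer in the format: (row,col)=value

Step 1: ant0:(0,2)->E->(0,3) | ant1:(2,3)->S->(3,3)
  grid max=2 at (3,3)
Step 2: ant0:(0,3)->S->(1,3) | ant1:(3,3)->N->(2,3)
  grid max=1 at (1,3)
Step 3: ant0:(1,3)->S->(2,3) | ant1:(2,3)->N->(1,3)
  grid max=2 at (1,3)
Step 4: ant0:(2,3)->N->(1,3) | ant1:(1,3)->S->(2,3)
  grid max=3 at (1,3)
Final grid:
  0 0 0 0
  0 0 0 3
  0 0 0 3
  0 0 0 0
Max pheromone 3 at (1,3)

Answer: (1,3)=3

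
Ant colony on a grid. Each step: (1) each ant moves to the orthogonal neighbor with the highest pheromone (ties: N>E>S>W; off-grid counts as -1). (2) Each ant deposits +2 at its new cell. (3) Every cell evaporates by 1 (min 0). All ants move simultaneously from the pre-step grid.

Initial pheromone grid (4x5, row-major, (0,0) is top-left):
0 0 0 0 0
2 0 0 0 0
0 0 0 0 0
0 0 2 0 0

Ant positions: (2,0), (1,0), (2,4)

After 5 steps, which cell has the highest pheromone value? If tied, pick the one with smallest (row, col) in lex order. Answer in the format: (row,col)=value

Step 1: ant0:(2,0)->N->(1,0) | ant1:(1,0)->N->(0,0) | ant2:(2,4)->N->(1,4)
  grid max=3 at (1,0)
Step 2: ant0:(1,0)->N->(0,0) | ant1:(0,0)->S->(1,0) | ant2:(1,4)->N->(0,4)
  grid max=4 at (1,0)
Step 3: ant0:(0,0)->S->(1,0) | ant1:(1,0)->N->(0,0) | ant2:(0,4)->S->(1,4)
  grid max=5 at (1,0)
Step 4: ant0:(1,0)->N->(0,0) | ant1:(0,0)->S->(1,0) | ant2:(1,4)->N->(0,4)
  grid max=6 at (1,0)
Step 5: ant0:(0,0)->S->(1,0) | ant1:(1,0)->N->(0,0) | ant2:(0,4)->S->(1,4)
  grid max=7 at (1,0)
Final grid:
  5 0 0 0 0
  7 0 0 0 1
  0 0 0 0 0
  0 0 0 0 0
Max pheromone 7 at (1,0)

Answer: (1,0)=7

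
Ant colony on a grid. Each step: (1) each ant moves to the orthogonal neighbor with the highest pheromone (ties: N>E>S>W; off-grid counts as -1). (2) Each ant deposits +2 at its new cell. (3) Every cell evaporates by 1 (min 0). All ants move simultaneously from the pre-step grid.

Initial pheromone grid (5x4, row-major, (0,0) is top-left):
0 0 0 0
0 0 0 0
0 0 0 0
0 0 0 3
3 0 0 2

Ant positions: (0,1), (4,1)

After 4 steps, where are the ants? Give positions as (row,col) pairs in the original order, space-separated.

Step 1: ant0:(0,1)->E->(0,2) | ant1:(4,1)->W->(4,0)
  grid max=4 at (4,0)
Step 2: ant0:(0,2)->E->(0,3) | ant1:(4,0)->N->(3,0)
  grid max=3 at (4,0)
Step 3: ant0:(0,3)->S->(1,3) | ant1:(3,0)->S->(4,0)
  grid max=4 at (4,0)
Step 4: ant0:(1,3)->N->(0,3) | ant1:(4,0)->N->(3,0)
  grid max=3 at (4,0)

(0,3) (3,0)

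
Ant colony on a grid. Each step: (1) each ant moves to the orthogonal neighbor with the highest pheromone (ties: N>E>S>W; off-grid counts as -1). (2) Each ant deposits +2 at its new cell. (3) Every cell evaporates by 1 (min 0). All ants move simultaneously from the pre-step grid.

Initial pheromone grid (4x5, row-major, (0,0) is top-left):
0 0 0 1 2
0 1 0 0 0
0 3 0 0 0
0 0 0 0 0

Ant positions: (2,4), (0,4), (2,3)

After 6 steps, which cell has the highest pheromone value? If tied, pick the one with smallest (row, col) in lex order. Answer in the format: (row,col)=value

Answer: (0,4)=12

Derivation:
Step 1: ant0:(2,4)->N->(1,4) | ant1:(0,4)->W->(0,3) | ant2:(2,3)->N->(1,3)
  grid max=2 at (0,3)
Step 2: ant0:(1,4)->N->(0,4) | ant1:(0,3)->E->(0,4) | ant2:(1,3)->N->(0,3)
  grid max=4 at (0,4)
Step 3: ant0:(0,4)->W->(0,3) | ant1:(0,4)->W->(0,3) | ant2:(0,3)->E->(0,4)
  grid max=6 at (0,3)
Step 4: ant0:(0,3)->E->(0,4) | ant1:(0,3)->E->(0,4) | ant2:(0,4)->W->(0,3)
  grid max=8 at (0,4)
Step 5: ant0:(0,4)->W->(0,3) | ant1:(0,4)->W->(0,3) | ant2:(0,3)->E->(0,4)
  grid max=10 at (0,3)
Step 6: ant0:(0,3)->E->(0,4) | ant1:(0,3)->E->(0,4) | ant2:(0,4)->W->(0,3)
  grid max=12 at (0,4)
Final grid:
  0 0 0 11 12
  0 0 0 0 0
  0 0 0 0 0
  0 0 0 0 0
Max pheromone 12 at (0,4)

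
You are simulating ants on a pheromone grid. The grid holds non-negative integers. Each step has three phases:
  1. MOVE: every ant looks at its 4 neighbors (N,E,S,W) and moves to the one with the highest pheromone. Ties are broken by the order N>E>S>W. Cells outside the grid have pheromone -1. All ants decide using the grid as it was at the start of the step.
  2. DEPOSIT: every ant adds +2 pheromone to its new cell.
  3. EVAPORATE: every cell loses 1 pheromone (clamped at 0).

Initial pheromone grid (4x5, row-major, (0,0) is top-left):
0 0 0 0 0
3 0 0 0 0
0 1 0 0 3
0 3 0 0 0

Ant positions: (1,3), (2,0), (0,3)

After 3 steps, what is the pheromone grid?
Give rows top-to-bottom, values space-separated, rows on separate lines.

After step 1: ants at (0,3),(1,0),(0,4)
  0 0 0 1 1
  4 0 0 0 0
  0 0 0 0 2
  0 2 0 0 0
After step 2: ants at (0,4),(0,0),(0,3)
  1 0 0 2 2
  3 0 0 0 0
  0 0 0 0 1
  0 1 0 0 0
After step 3: ants at (0,3),(1,0),(0,4)
  0 0 0 3 3
  4 0 0 0 0
  0 0 0 0 0
  0 0 0 0 0

0 0 0 3 3
4 0 0 0 0
0 0 0 0 0
0 0 0 0 0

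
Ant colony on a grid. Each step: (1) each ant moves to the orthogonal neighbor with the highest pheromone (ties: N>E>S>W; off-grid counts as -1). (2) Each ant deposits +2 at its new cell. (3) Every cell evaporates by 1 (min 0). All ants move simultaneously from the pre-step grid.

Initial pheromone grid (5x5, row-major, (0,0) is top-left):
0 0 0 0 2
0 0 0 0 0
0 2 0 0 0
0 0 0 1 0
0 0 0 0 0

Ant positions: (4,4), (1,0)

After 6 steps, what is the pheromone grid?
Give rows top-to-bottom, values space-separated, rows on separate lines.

After step 1: ants at (3,4),(0,0)
  1 0 0 0 1
  0 0 0 0 0
  0 1 0 0 0
  0 0 0 0 1
  0 0 0 0 0
After step 2: ants at (2,4),(0,1)
  0 1 0 0 0
  0 0 0 0 0
  0 0 0 0 1
  0 0 0 0 0
  0 0 0 0 0
After step 3: ants at (1,4),(0,2)
  0 0 1 0 0
  0 0 0 0 1
  0 0 0 0 0
  0 0 0 0 0
  0 0 0 0 0
After step 4: ants at (0,4),(0,3)
  0 0 0 1 1
  0 0 0 0 0
  0 0 0 0 0
  0 0 0 0 0
  0 0 0 0 0
After step 5: ants at (0,3),(0,4)
  0 0 0 2 2
  0 0 0 0 0
  0 0 0 0 0
  0 0 0 0 0
  0 0 0 0 0
After step 6: ants at (0,4),(0,3)
  0 0 0 3 3
  0 0 0 0 0
  0 0 0 0 0
  0 0 0 0 0
  0 0 0 0 0

0 0 0 3 3
0 0 0 0 0
0 0 0 0 0
0 0 0 0 0
0 0 0 0 0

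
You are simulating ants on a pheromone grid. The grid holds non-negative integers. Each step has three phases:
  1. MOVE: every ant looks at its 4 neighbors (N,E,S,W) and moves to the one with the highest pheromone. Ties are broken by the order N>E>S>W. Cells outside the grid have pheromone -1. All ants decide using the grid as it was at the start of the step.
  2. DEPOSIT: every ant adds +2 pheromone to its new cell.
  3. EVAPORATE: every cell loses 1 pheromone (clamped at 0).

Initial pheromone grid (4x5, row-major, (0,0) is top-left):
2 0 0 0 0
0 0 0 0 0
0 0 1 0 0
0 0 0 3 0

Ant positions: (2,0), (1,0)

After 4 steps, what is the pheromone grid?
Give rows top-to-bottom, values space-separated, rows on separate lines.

After step 1: ants at (1,0),(0,0)
  3 0 0 0 0
  1 0 0 0 0
  0 0 0 0 0
  0 0 0 2 0
After step 2: ants at (0,0),(1,0)
  4 0 0 0 0
  2 0 0 0 0
  0 0 0 0 0
  0 0 0 1 0
After step 3: ants at (1,0),(0,0)
  5 0 0 0 0
  3 0 0 0 0
  0 0 0 0 0
  0 0 0 0 0
After step 4: ants at (0,0),(1,0)
  6 0 0 0 0
  4 0 0 0 0
  0 0 0 0 0
  0 0 0 0 0

6 0 0 0 0
4 0 0 0 0
0 0 0 0 0
0 0 0 0 0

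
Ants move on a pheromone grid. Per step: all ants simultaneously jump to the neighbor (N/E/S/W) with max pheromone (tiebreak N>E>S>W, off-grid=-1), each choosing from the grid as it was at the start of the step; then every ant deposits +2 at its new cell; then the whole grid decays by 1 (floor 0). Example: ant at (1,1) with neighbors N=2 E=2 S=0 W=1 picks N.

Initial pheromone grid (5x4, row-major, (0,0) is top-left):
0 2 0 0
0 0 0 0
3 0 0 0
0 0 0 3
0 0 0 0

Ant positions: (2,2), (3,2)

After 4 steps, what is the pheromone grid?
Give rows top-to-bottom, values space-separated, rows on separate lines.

After step 1: ants at (1,2),(3,3)
  0 1 0 0
  0 0 1 0
  2 0 0 0
  0 0 0 4
  0 0 0 0
After step 2: ants at (0,2),(2,3)
  0 0 1 0
  0 0 0 0
  1 0 0 1
  0 0 0 3
  0 0 0 0
After step 3: ants at (0,3),(3,3)
  0 0 0 1
  0 0 0 0
  0 0 0 0
  0 0 0 4
  0 0 0 0
After step 4: ants at (1,3),(2,3)
  0 0 0 0
  0 0 0 1
  0 0 0 1
  0 0 0 3
  0 0 0 0

0 0 0 0
0 0 0 1
0 0 0 1
0 0 0 3
0 0 0 0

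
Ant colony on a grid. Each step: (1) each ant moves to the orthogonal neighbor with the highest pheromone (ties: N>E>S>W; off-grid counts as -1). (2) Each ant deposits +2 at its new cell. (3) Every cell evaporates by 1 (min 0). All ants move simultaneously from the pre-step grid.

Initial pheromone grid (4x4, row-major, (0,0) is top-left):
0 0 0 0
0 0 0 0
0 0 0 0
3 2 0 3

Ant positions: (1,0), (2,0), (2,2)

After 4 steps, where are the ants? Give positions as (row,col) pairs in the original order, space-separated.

Step 1: ant0:(1,0)->N->(0,0) | ant1:(2,0)->S->(3,0) | ant2:(2,2)->N->(1,2)
  grid max=4 at (3,0)
Step 2: ant0:(0,0)->E->(0,1) | ant1:(3,0)->E->(3,1) | ant2:(1,2)->N->(0,2)
  grid max=3 at (3,0)
Step 3: ant0:(0,1)->E->(0,2) | ant1:(3,1)->W->(3,0) | ant2:(0,2)->W->(0,1)
  grid max=4 at (3,0)
Step 4: ant0:(0,2)->W->(0,1) | ant1:(3,0)->E->(3,1) | ant2:(0,1)->E->(0,2)
  grid max=3 at (0,1)

(0,1) (3,1) (0,2)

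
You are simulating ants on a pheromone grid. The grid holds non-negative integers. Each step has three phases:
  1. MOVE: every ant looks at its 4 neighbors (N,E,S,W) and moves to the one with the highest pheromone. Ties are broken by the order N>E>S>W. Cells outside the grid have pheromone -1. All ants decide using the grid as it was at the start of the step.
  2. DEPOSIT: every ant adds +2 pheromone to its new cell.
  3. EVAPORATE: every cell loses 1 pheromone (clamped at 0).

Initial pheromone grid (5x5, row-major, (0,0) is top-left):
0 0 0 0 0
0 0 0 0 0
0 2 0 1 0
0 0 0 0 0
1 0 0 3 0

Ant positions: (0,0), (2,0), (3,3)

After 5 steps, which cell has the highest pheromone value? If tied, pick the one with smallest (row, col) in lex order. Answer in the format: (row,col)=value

Answer: (4,3)=4

Derivation:
Step 1: ant0:(0,0)->E->(0,1) | ant1:(2,0)->E->(2,1) | ant2:(3,3)->S->(4,3)
  grid max=4 at (4,3)
Step 2: ant0:(0,1)->E->(0,2) | ant1:(2,1)->N->(1,1) | ant2:(4,3)->N->(3,3)
  grid max=3 at (4,3)
Step 3: ant0:(0,2)->E->(0,3) | ant1:(1,1)->S->(2,1) | ant2:(3,3)->S->(4,3)
  grid max=4 at (4,3)
Step 4: ant0:(0,3)->E->(0,4) | ant1:(2,1)->N->(1,1) | ant2:(4,3)->N->(3,3)
  grid max=3 at (4,3)
Step 5: ant0:(0,4)->S->(1,4) | ant1:(1,1)->S->(2,1) | ant2:(3,3)->S->(4,3)
  grid max=4 at (4,3)
Final grid:
  0 0 0 0 0
  0 0 0 0 1
  0 3 0 0 0
  0 0 0 0 0
  0 0 0 4 0
Max pheromone 4 at (4,3)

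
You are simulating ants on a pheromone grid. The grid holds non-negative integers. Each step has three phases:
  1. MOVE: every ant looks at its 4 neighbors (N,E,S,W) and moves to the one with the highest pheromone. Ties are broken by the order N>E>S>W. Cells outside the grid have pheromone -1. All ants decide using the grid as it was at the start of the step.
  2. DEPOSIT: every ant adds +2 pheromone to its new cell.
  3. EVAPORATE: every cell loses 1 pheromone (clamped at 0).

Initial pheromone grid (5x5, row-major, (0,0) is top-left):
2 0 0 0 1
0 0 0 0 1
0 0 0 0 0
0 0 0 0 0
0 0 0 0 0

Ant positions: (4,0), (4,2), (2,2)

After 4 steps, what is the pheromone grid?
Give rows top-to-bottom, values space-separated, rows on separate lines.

After step 1: ants at (3,0),(3,2),(1,2)
  1 0 0 0 0
  0 0 1 0 0
  0 0 0 0 0
  1 0 1 0 0
  0 0 0 0 0
After step 2: ants at (2,0),(2,2),(0,2)
  0 0 1 0 0
  0 0 0 0 0
  1 0 1 0 0
  0 0 0 0 0
  0 0 0 0 0
After step 3: ants at (1,0),(1,2),(0,3)
  0 0 0 1 0
  1 0 1 0 0
  0 0 0 0 0
  0 0 0 0 0
  0 0 0 0 0
After step 4: ants at (0,0),(0,2),(0,4)
  1 0 1 0 1
  0 0 0 0 0
  0 0 0 0 0
  0 0 0 0 0
  0 0 0 0 0

1 0 1 0 1
0 0 0 0 0
0 0 0 0 0
0 0 0 0 0
0 0 0 0 0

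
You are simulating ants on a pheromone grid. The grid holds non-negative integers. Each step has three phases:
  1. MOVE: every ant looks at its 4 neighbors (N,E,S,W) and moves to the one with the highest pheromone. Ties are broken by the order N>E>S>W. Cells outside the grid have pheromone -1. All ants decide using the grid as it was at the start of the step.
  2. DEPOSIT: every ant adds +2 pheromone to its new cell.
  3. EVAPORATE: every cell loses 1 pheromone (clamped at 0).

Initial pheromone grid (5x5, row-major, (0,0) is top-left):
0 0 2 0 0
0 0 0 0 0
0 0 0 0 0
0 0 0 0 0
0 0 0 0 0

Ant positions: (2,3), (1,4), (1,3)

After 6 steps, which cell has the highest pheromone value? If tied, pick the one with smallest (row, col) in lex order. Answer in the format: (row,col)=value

Answer: (0,3)=12

Derivation:
Step 1: ant0:(2,3)->N->(1,3) | ant1:(1,4)->N->(0,4) | ant2:(1,3)->N->(0,3)
  grid max=1 at (0,2)
Step 2: ant0:(1,3)->N->(0,3) | ant1:(0,4)->W->(0,3) | ant2:(0,3)->E->(0,4)
  grid max=4 at (0,3)
Step 3: ant0:(0,3)->E->(0,4) | ant1:(0,3)->E->(0,4) | ant2:(0,4)->W->(0,3)
  grid max=5 at (0,3)
Step 4: ant0:(0,4)->W->(0,3) | ant1:(0,4)->W->(0,3) | ant2:(0,3)->E->(0,4)
  grid max=8 at (0,3)
Step 5: ant0:(0,3)->E->(0,4) | ant1:(0,3)->E->(0,4) | ant2:(0,4)->W->(0,3)
  grid max=9 at (0,3)
Step 6: ant0:(0,4)->W->(0,3) | ant1:(0,4)->W->(0,3) | ant2:(0,3)->E->(0,4)
  grid max=12 at (0,3)
Final grid:
  0 0 0 12 10
  0 0 0 0 0
  0 0 0 0 0
  0 0 0 0 0
  0 0 0 0 0
Max pheromone 12 at (0,3)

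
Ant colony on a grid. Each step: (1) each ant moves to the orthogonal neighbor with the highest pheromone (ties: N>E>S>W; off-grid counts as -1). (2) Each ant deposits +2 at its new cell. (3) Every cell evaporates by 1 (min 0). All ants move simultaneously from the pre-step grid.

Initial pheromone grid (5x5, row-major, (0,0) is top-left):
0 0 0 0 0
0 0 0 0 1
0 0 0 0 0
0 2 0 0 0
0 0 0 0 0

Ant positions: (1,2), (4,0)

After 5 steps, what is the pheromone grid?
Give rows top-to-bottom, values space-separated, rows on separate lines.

After step 1: ants at (0,2),(3,0)
  0 0 1 0 0
  0 0 0 0 0
  0 0 0 0 0
  1 1 0 0 0
  0 0 0 0 0
After step 2: ants at (0,3),(3,1)
  0 0 0 1 0
  0 0 0 0 0
  0 0 0 0 0
  0 2 0 0 0
  0 0 0 0 0
After step 3: ants at (0,4),(2,1)
  0 0 0 0 1
  0 0 0 0 0
  0 1 0 0 0
  0 1 0 0 0
  0 0 0 0 0
After step 4: ants at (1,4),(3,1)
  0 0 0 0 0
  0 0 0 0 1
  0 0 0 0 0
  0 2 0 0 0
  0 0 0 0 0
After step 5: ants at (0,4),(2,1)
  0 0 0 0 1
  0 0 0 0 0
  0 1 0 0 0
  0 1 0 0 0
  0 0 0 0 0

0 0 0 0 1
0 0 0 0 0
0 1 0 0 0
0 1 0 0 0
0 0 0 0 0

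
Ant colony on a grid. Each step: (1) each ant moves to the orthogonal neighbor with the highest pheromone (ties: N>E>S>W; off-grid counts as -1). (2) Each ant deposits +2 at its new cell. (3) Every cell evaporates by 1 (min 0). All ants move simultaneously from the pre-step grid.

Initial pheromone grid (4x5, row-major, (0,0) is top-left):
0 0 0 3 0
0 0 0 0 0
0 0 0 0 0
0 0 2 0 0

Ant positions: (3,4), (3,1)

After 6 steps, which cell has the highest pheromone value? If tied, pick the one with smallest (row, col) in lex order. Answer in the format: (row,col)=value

Answer: (3,2)=2

Derivation:
Step 1: ant0:(3,4)->N->(2,4) | ant1:(3,1)->E->(3,2)
  grid max=3 at (3,2)
Step 2: ant0:(2,4)->N->(1,4) | ant1:(3,2)->N->(2,2)
  grid max=2 at (3,2)
Step 3: ant0:(1,4)->N->(0,4) | ant1:(2,2)->S->(3,2)
  grid max=3 at (3,2)
Step 4: ant0:(0,4)->S->(1,4) | ant1:(3,2)->N->(2,2)
  grid max=2 at (3,2)
Step 5: ant0:(1,4)->N->(0,4) | ant1:(2,2)->S->(3,2)
  grid max=3 at (3,2)
Step 6: ant0:(0,4)->S->(1,4) | ant1:(3,2)->N->(2,2)
  grid max=2 at (3,2)
Final grid:
  0 0 0 0 0
  0 0 0 0 1
  0 0 1 0 0
  0 0 2 0 0
Max pheromone 2 at (3,2)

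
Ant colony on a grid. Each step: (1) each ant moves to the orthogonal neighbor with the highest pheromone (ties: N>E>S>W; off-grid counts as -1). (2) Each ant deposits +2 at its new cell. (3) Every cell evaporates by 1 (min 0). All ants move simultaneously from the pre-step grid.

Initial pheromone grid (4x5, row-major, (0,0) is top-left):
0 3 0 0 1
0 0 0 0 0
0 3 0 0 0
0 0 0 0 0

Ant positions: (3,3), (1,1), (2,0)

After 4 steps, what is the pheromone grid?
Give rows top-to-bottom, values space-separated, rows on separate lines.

After step 1: ants at (2,3),(0,1),(2,1)
  0 4 0 0 0
  0 0 0 0 0
  0 4 0 1 0
  0 0 0 0 0
After step 2: ants at (1,3),(0,2),(1,1)
  0 3 1 0 0
  0 1 0 1 0
  0 3 0 0 0
  0 0 0 0 0
After step 3: ants at (0,3),(0,1),(0,1)
  0 6 0 1 0
  0 0 0 0 0
  0 2 0 0 0
  0 0 0 0 0
After step 4: ants at (0,4),(0,2),(0,2)
  0 5 3 0 1
  0 0 0 0 0
  0 1 0 0 0
  0 0 0 0 0

0 5 3 0 1
0 0 0 0 0
0 1 0 0 0
0 0 0 0 0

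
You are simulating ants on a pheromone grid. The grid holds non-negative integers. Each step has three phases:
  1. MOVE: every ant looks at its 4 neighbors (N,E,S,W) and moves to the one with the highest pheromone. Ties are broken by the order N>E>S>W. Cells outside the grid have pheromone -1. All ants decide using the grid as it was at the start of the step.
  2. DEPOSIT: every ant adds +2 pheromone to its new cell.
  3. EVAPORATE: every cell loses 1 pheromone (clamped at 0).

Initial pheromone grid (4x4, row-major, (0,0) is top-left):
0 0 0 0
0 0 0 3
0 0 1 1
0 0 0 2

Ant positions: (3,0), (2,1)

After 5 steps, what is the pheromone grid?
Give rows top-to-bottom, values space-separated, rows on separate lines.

After step 1: ants at (2,0),(2,2)
  0 0 0 0
  0 0 0 2
  1 0 2 0
  0 0 0 1
After step 2: ants at (1,0),(1,2)
  0 0 0 0
  1 0 1 1
  0 0 1 0
  0 0 0 0
After step 3: ants at (0,0),(1,3)
  1 0 0 0
  0 0 0 2
  0 0 0 0
  0 0 0 0
After step 4: ants at (0,1),(0,3)
  0 1 0 1
  0 0 0 1
  0 0 0 0
  0 0 0 0
After step 5: ants at (0,2),(1,3)
  0 0 1 0
  0 0 0 2
  0 0 0 0
  0 0 0 0

0 0 1 0
0 0 0 2
0 0 0 0
0 0 0 0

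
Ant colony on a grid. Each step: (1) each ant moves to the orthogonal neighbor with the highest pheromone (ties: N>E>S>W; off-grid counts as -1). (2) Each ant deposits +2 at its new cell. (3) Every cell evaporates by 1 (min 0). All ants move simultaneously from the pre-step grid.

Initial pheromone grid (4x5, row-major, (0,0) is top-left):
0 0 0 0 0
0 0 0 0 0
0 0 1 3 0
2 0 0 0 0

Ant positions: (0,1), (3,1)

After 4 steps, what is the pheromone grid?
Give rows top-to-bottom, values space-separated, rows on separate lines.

After step 1: ants at (0,2),(3,0)
  0 0 1 0 0
  0 0 0 0 0
  0 0 0 2 0
  3 0 0 0 0
After step 2: ants at (0,3),(2,0)
  0 0 0 1 0
  0 0 0 0 0
  1 0 0 1 0
  2 0 0 0 0
After step 3: ants at (0,4),(3,0)
  0 0 0 0 1
  0 0 0 0 0
  0 0 0 0 0
  3 0 0 0 0
After step 4: ants at (1,4),(2,0)
  0 0 0 0 0
  0 0 0 0 1
  1 0 0 0 0
  2 0 0 0 0

0 0 0 0 0
0 0 0 0 1
1 0 0 0 0
2 0 0 0 0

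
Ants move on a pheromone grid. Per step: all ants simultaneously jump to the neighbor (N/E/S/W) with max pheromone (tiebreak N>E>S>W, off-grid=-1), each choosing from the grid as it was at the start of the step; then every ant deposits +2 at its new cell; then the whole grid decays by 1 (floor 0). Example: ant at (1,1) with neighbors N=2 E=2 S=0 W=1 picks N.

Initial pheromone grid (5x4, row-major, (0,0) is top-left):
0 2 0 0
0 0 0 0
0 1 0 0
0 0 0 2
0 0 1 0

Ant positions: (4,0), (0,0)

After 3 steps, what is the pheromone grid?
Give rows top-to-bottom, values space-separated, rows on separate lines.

After step 1: ants at (3,0),(0,1)
  0 3 0 0
  0 0 0 0
  0 0 0 0
  1 0 0 1
  0 0 0 0
After step 2: ants at (2,0),(0,2)
  0 2 1 0
  0 0 0 0
  1 0 0 0
  0 0 0 0
  0 0 0 0
After step 3: ants at (1,0),(0,1)
  0 3 0 0
  1 0 0 0
  0 0 0 0
  0 0 0 0
  0 0 0 0

0 3 0 0
1 0 0 0
0 0 0 0
0 0 0 0
0 0 0 0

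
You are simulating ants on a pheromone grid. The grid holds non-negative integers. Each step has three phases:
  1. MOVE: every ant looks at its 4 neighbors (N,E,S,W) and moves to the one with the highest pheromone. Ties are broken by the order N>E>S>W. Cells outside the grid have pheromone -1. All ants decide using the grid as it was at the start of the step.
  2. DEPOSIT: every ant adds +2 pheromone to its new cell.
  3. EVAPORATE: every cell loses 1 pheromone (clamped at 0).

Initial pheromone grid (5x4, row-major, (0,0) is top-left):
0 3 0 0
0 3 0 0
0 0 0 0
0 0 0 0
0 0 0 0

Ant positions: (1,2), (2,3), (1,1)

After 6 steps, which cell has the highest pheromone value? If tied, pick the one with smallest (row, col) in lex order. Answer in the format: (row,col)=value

Answer: (0,1)=9

Derivation:
Step 1: ant0:(1,2)->W->(1,1) | ant1:(2,3)->N->(1,3) | ant2:(1,1)->N->(0,1)
  grid max=4 at (0,1)
Step 2: ant0:(1,1)->N->(0,1) | ant1:(1,3)->N->(0,3) | ant2:(0,1)->S->(1,1)
  grid max=5 at (0,1)
Step 3: ant0:(0,1)->S->(1,1) | ant1:(0,3)->S->(1,3) | ant2:(1,1)->N->(0,1)
  grid max=6 at (0,1)
Step 4: ant0:(1,1)->N->(0,1) | ant1:(1,3)->N->(0,3) | ant2:(0,1)->S->(1,1)
  grid max=7 at (0,1)
Step 5: ant0:(0,1)->S->(1,1) | ant1:(0,3)->S->(1,3) | ant2:(1,1)->N->(0,1)
  grid max=8 at (0,1)
Step 6: ant0:(1,1)->N->(0,1) | ant1:(1,3)->N->(0,3) | ant2:(0,1)->S->(1,1)
  grid max=9 at (0,1)
Final grid:
  0 9 0 1
  0 9 0 0
  0 0 0 0
  0 0 0 0
  0 0 0 0
Max pheromone 9 at (0,1)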